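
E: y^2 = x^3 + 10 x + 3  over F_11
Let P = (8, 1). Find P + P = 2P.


Doubling: s = (3 x1^2 + a) / (2 y1)
s = (3*8^2 + 10) / (2*1) mod 11 = 2
x3 = s^2 - 2 x1 mod 11 = 2^2 - 2*8 = 10
y3 = s (x1 - x3) - y1 mod 11 = 2 * (8 - 10) - 1 = 6

2P = (10, 6)


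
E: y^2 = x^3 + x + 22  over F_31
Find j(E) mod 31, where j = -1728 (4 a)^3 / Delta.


Delta = -16(4 a^3 + 27 b^2) mod 31 = 5
-1728 * (4 a)^3 = -1728 * (4*1)^3 mod 31 = 16
j = 16 * 5^(-1) mod 31 = 28

j = 28 (mod 31)


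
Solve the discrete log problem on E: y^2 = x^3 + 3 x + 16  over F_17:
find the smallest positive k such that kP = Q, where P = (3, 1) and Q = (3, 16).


Enumerate multiples of P until we hit Q = (3, 16):
  1P = (3, 1)
  2P = (15, 6)
  3P = (0, 13)
  4P = (13, 5)
  5P = (10, 3)
  6P = (2, 9)
  7P = (8, 5)
  8P = (8, 12)
  9P = (2, 8)
  10P = (10, 14)
  11P = (13, 12)
  12P = (0, 4)
  13P = (15, 11)
  14P = (3, 16)
Match found at i = 14.

k = 14


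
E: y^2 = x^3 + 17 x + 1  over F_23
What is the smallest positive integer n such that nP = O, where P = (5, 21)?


Compute successive multiples of P until we hit O:
  1P = (5, 21)
  2P = (13, 2)
  3P = (11, 22)
  4P = (0, 22)
  5P = (7, 7)
  6P = (14, 19)
  7P = (12, 1)
  8P = (9, 20)
  ... (continuing to 21P)
  21P = O

ord(P) = 21


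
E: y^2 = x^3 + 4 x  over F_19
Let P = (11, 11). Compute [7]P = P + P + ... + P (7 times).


k = 7 = 111_2 (binary, LSB first: 111)
Double-and-add from P = (11, 11):
  bit 0 = 1: acc = O + (11, 11) = (11, 11)
  bit 1 = 1: acc = (11, 11) + (1, 9) = (4, 17)
  bit 2 = 1: acc = (4, 17) + (9, 9) = (4, 2)

7P = (4, 2)


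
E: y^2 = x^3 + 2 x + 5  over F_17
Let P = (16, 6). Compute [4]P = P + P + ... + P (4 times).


k = 4 = 100_2 (binary, LSB first: 001)
Double-and-add from P = (16, 6):
  bit 0 = 0: acc unchanged = O
  bit 1 = 0: acc unchanged = O
  bit 2 = 1: acc = O + (3, 2) = (3, 2)

4P = (3, 2)


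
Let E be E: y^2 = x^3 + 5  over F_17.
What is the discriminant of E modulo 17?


4 a^3 + 27 b^2 = 4*0^3 + 27*5^2 = 0 + 675 = 675
Delta = -16 * (675) = -10800
Delta mod 17 = 12

Delta = 12 (mod 17)


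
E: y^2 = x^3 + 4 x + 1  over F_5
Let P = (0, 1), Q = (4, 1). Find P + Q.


P != Q, so use the chord formula.
s = (y2 - y1) / (x2 - x1) = (0) / (4) mod 5 = 0
x3 = s^2 - x1 - x2 mod 5 = 0^2 - 0 - 4 = 1
y3 = s (x1 - x3) - y1 mod 5 = 0 * (0 - 1) - 1 = 4

P + Q = (1, 4)


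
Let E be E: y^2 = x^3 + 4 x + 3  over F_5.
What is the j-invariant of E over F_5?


Delta = -16(4 a^3 + 27 b^2) mod 5 = 1
-1728 * (4 a)^3 = -1728 * (4*4)^3 mod 5 = 2
j = 2 * 1^(-1) mod 5 = 2

j = 2 (mod 5)


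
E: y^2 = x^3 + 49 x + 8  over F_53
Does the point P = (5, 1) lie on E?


Check whether y^2 = x^3 + 49 x + 8 (mod 53) for (x, y) = (5, 1).
LHS: y^2 = 1^2 mod 53 = 1
RHS: x^3 + 49 x + 8 = 5^3 + 49*5 + 8 mod 53 = 7
LHS != RHS

No, not on the curve


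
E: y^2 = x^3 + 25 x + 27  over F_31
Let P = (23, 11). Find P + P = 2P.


Doubling: s = (3 x1^2 + a) / (2 y1)
s = (3*23^2 + 25) / (2*11) mod 31 = 0
x3 = s^2 - 2 x1 mod 31 = 0^2 - 2*23 = 16
y3 = s (x1 - x3) - y1 mod 31 = 0 * (23 - 16) - 11 = 20

2P = (16, 20)


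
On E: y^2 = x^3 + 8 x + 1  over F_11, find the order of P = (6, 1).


Compute successive multiples of P until we hit O:
  1P = (6, 1)
  2P = (8, 4)
  3P = (2, 5)
  4P = (4, 8)
  5P = (5, 1)
  6P = (0, 10)
  7P = (10, 5)
  8P = (7, 9)
  ... (continuing to 17P)
  17P = O

ord(P) = 17


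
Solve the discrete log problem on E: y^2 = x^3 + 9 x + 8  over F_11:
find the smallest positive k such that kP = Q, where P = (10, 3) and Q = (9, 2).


Enumerate multiples of P until we hit Q = (9, 2):
  1P = (10, 3)
  2P = (6, 5)
  3P = (9, 2)
Match found at i = 3.

k = 3


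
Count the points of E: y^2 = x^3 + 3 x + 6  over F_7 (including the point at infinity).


For each x in F_7, count y with y^2 = x^3 + 3 x + 6 mod 7:
  x = 3: RHS = 0, y in [0]  -> 1 point(s)
  x = 6: RHS = 2, y in [3, 4]  -> 2 point(s)
Affine points: 3. Add the point at infinity: total = 4.

#E(F_7) = 4


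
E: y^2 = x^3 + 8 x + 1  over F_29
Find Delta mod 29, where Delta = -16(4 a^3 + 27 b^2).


4 a^3 + 27 b^2 = 4*8^3 + 27*1^2 = 2048 + 27 = 2075
Delta = -16 * (2075) = -33200
Delta mod 29 = 5

Delta = 5 (mod 29)


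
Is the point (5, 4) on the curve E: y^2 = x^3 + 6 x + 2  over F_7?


Check whether y^2 = x^3 + 6 x + 2 (mod 7) for (x, y) = (5, 4).
LHS: y^2 = 4^2 mod 7 = 2
RHS: x^3 + 6 x + 2 = 5^3 + 6*5 + 2 mod 7 = 3
LHS != RHS

No, not on the curve


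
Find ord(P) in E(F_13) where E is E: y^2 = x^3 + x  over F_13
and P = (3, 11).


Compute successive multiples of P until we hit O:
  1P = (3, 11)
  2P = (4, 9)
  3P = (10, 3)
  4P = (9, 7)
  5P = (0, 0)
  6P = (9, 6)
  7P = (10, 10)
  8P = (4, 4)
  ... (continuing to 10P)
  10P = O

ord(P) = 10


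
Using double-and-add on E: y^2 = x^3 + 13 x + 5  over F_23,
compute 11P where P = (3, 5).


k = 11 = 1011_2 (binary, LSB first: 1101)
Double-and-add from P = (3, 5):
  bit 0 = 1: acc = O + (3, 5) = (3, 5)
  bit 1 = 1: acc = (3, 5) + (10, 13) = (16, 13)
  bit 2 = 0: acc unchanged = (16, 13)
  bit 3 = 1: acc = (16, 13) + (12, 7) = (3, 18)

11P = (3, 18)


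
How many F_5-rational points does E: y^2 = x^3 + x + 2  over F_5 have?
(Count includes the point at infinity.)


For each x in F_5, count y with y^2 = x^3 + 1 x + 2 mod 5:
  x = 1: RHS = 4, y in [2, 3]  -> 2 point(s)
  x = 4: RHS = 0, y in [0]  -> 1 point(s)
Affine points: 3. Add the point at infinity: total = 4.

#E(F_5) = 4


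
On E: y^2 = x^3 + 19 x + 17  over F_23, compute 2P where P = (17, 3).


Doubling: s = (3 x1^2 + a) / (2 y1)
s = (3*17^2 + 19) / (2*3) mod 23 = 2
x3 = s^2 - 2 x1 mod 23 = 2^2 - 2*17 = 16
y3 = s (x1 - x3) - y1 mod 23 = 2 * (17 - 16) - 3 = 22

2P = (16, 22)


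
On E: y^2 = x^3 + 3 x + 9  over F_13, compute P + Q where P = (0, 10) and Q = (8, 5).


P != Q, so use the chord formula.
s = (y2 - y1) / (x2 - x1) = (8) / (8) mod 13 = 1
x3 = s^2 - x1 - x2 mod 13 = 1^2 - 0 - 8 = 6
y3 = s (x1 - x3) - y1 mod 13 = 1 * (0 - 6) - 10 = 10

P + Q = (6, 10)


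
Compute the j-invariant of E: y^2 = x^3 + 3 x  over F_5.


Delta = -16(4 a^3 + 27 b^2) mod 5 = 2
-1728 * (4 a)^3 = -1728 * (4*3)^3 mod 5 = 1
j = 1 * 2^(-1) mod 5 = 3

j = 3 (mod 5)


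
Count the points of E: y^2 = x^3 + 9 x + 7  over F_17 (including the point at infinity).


For each x in F_17, count y with y^2 = x^3 + 9 x + 7 mod 17:
  x = 1: RHS = 0, y in [0]  -> 1 point(s)
  x = 2: RHS = 16, y in [4, 13]  -> 2 point(s)
  x = 8: RHS = 13, y in [8, 9]  -> 2 point(s)
  x = 9: RHS = 1, y in [1, 16]  -> 2 point(s)
  x = 10: RHS = 9, y in [3, 14]  -> 2 point(s)
  x = 11: RHS = 9, y in [3, 14]  -> 2 point(s)
  x = 13: RHS = 9, y in [3, 14]  -> 2 point(s)
  x = 14: RHS = 4, y in [2, 15]  -> 2 point(s)
  x = 15: RHS = 15, y in [7, 10]  -> 2 point(s)
Affine points: 17. Add the point at infinity: total = 18.

#E(F_17) = 18


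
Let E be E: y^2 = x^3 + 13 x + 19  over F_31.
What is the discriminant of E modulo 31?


4 a^3 + 27 b^2 = 4*13^3 + 27*19^2 = 8788 + 9747 = 18535
Delta = -16 * (18535) = -296560
Delta mod 31 = 17

Delta = 17 (mod 31)


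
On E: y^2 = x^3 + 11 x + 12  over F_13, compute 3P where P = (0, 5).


k = 3 = 11_2 (binary, LSB first: 11)
Double-and-add from P = (0, 5):
  bit 0 = 1: acc = O + (0, 5) = (0, 5)
  bit 1 = 1: acc = (0, 5) + (12, 0) = (0, 8)

3P = (0, 8)


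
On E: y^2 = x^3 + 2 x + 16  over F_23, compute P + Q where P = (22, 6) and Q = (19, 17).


P != Q, so use the chord formula.
s = (y2 - y1) / (x2 - x1) = (11) / (20) mod 23 = 4
x3 = s^2 - x1 - x2 mod 23 = 4^2 - 22 - 19 = 21
y3 = s (x1 - x3) - y1 mod 23 = 4 * (22 - 21) - 6 = 21

P + Q = (21, 21)


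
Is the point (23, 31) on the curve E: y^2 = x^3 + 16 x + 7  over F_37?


Check whether y^2 = x^3 + 16 x + 7 (mod 37) for (x, y) = (23, 31).
LHS: y^2 = 31^2 mod 37 = 36
RHS: x^3 + 16 x + 7 = 23^3 + 16*23 + 7 mod 37 = 36
LHS = RHS

Yes, on the curve


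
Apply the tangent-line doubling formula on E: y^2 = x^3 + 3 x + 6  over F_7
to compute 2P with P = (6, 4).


Doubling: s = (3 x1^2 + a) / (2 y1)
s = (3*6^2 + 3) / (2*4) mod 7 = 6
x3 = s^2 - 2 x1 mod 7 = 6^2 - 2*6 = 3
y3 = s (x1 - x3) - y1 mod 7 = 6 * (6 - 3) - 4 = 0

2P = (3, 0)


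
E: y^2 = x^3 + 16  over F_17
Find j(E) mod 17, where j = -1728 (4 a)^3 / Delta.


Delta = -16(4 a^3 + 27 b^2) mod 17 = 10
-1728 * (4 a)^3 = -1728 * (4*0)^3 mod 17 = 0
j = 0 * 10^(-1) mod 17 = 0

j = 0 (mod 17)


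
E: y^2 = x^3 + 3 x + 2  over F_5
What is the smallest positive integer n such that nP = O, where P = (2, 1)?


Compute successive multiples of P until we hit O:
  1P = (2, 1)
  2P = (1, 4)
  3P = (1, 1)
  4P = (2, 4)
  5P = O

ord(P) = 5


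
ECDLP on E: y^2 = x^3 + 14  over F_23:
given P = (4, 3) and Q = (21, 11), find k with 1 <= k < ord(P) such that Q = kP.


Enumerate multiples of P until we hit Q = (21, 11):
  1P = (4, 3)
  2P = (10, 18)
  3P = (21, 12)
  4P = (6, 0)
  5P = (21, 11)
Match found at i = 5.

k = 5


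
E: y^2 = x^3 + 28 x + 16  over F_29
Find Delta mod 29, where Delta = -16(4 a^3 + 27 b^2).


4 a^3 + 27 b^2 = 4*28^3 + 27*16^2 = 87808 + 6912 = 94720
Delta = -16 * (94720) = -1515520
Delta mod 29 = 20

Delta = 20 (mod 29)


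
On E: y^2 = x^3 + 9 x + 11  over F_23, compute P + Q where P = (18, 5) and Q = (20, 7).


P != Q, so use the chord formula.
s = (y2 - y1) / (x2 - x1) = (2) / (2) mod 23 = 1
x3 = s^2 - x1 - x2 mod 23 = 1^2 - 18 - 20 = 9
y3 = s (x1 - x3) - y1 mod 23 = 1 * (18 - 9) - 5 = 4

P + Q = (9, 4)


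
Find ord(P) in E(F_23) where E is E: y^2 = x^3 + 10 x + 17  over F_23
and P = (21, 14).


Compute successive multiples of P until we hit O:
  1P = (21, 14)
  2P = (16, 8)
  3P = (4, 11)
  4P = (4, 12)
  5P = (16, 15)
  6P = (21, 9)
  7P = O

ord(P) = 7


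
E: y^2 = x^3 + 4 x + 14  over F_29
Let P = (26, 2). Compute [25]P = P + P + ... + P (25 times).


k = 25 = 11001_2 (binary, LSB first: 10011)
Double-and-add from P = (26, 2):
  bit 0 = 1: acc = O + (26, 2) = (26, 2)
  bit 1 = 0: acc unchanged = (26, 2)
  bit 2 = 0: acc unchanged = (26, 2)
  bit 3 = 1: acc = (26, 2) + (6, 14) = (2, 1)
  bit 4 = 1: acc = (2, 1) + (4, 23) = (28, 3)

25P = (28, 3)


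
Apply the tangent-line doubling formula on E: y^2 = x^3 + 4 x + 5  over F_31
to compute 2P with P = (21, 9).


Doubling: s = (3 x1^2 + a) / (2 y1)
s = (3*21^2 + 4) / (2*9) mod 31 = 10
x3 = s^2 - 2 x1 mod 31 = 10^2 - 2*21 = 27
y3 = s (x1 - x3) - y1 mod 31 = 10 * (21 - 27) - 9 = 24

2P = (27, 24)


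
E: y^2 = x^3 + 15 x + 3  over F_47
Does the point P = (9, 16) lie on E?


Check whether y^2 = x^3 + 15 x + 3 (mod 47) for (x, y) = (9, 16).
LHS: y^2 = 16^2 mod 47 = 21
RHS: x^3 + 15 x + 3 = 9^3 + 15*9 + 3 mod 47 = 21
LHS = RHS

Yes, on the curve


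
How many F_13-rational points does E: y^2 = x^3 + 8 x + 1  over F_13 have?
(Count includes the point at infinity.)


For each x in F_13, count y with y^2 = x^3 + 8 x + 1 mod 13:
  x = 0: RHS = 1, y in [1, 12]  -> 2 point(s)
  x = 1: RHS = 10, y in [6, 7]  -> 2 point(s)
  x = 2: RHS = 12, y in [5, 8]  -> 2 point(s)
  x = 3: RHS = 0, y in [0]  -> 1 point(s)
  x = 5: RHS = 10, y in [6, 7]  -> 2 point(s)
  x = 7: RHS = 10, y in [6, 7]  -> 2 point(s)
  x = 9: RHS = 9, y in [3, 10]  -> 2 point(s)
  x = 11: RHS = 3, y in [4, 9]  -> 2 point(s)
Affine points: 15. Add the point at infinity: total = 16.

#E(F_13) = 16


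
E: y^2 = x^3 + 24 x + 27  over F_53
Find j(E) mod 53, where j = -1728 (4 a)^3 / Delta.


Delta = -16(4 a^3 + 27 b^2) mod 53 = 44
-1728 * (4 a)^3 = -1728 * (4*24)^3 mod 53 = 41
j = 41 * 44^(-1) mod 53 = 19

j = 19 (mod 53)


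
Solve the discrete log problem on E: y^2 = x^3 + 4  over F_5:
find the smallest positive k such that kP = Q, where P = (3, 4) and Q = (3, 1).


Enumerate multiples of P until we hit Q = (3, 1):
  1P = (3, 4)
  2P = (0, 3)
  3P = (1, 0)
  4P = (0, 2)
  5P = (3, 1)
Match found at i = 5.

k = 5


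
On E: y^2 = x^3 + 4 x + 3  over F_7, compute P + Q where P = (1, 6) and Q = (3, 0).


P != Q, so use the chord formula.
s = (y2 - y1) / (x2 - x1) = (1) / (2) mod 7 = 4
x3 = s^2 - x1 - x2 mod 7 = 4^2 - 1 - 3 = 5
y3 = s (x1 - x3) - y1 mod 7 = 4 * (1 - 5) - 6 = 6

P + Q = (5, 6)


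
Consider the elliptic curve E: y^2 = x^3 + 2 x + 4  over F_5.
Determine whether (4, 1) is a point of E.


Check whether y^2 = x^3 + 2 x + 4 (mod 5) for (x, y) = (4, 1).
LHS: y^2 = 1^2 mod 5 = 1
RHS: x^3 + 2 x + 4 = 4^3 + 2*4 + 4 mod 5 = 1
LHS = RHS

Yes, on the curve


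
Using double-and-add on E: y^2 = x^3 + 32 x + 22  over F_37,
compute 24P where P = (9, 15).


k = 24 = 11000_2 (binary, LSB first: 00011)
Double-and-add from P = (9, 15):
  bit 0 = 0: acc unchanged = O
  bit 1 = 0: acc unchanged = O
  bit 2 = 0: acc unchanged = O
  bit 3 = 1: acc = O + (7, 16) = (7, 16)
  bit 4 = 1: acc = (7, 16) + (20, 35) = (36, 27)

24P = (36, 27)


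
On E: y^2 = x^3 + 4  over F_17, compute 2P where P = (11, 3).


Doubling: s = (3 x1^2 + a) / (2 y1)
s = (3*11^2 + 0) / (2*3) mod 17 = 1
x3 = s^2 - 2 x1 mod 17 = 1^2 - 2*11 = 13
y3 = s (x1 - x3) - y1 mod 17 = 1 * (11 - 13) - 3 = 12

2P = (13, 12)


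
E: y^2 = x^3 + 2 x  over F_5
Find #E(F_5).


For each x in F_5, count y with y^2 = x^3 + 2 x + 0 mod 5:
  x = 0: RHS = 0, y in [0]  -> 1 point(s)
Affine points: 1. Add the point at infinity: total = 2.

#E(F_5) = 2


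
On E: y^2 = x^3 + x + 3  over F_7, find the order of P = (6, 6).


Compute successive multiples of P until we hit O:
  1P = (6, 6)
  2P = (6, 1)
  3P = O

ord(P) = 3


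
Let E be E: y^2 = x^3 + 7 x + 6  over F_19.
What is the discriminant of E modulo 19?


4 a^3 + 27 b^2 = 4*7^3 + 27*6^2 = 1372 + 972 = 2344
Delta = -16 * (2344) = -37504
Delta mod 19 = 2

Delta = 2 (mod 19)


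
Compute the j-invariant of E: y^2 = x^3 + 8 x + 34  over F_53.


Delta = -16(4 a^3 + 27 b^2) mod 53 = 13
-1728 * (4 a)^3 = -1728 * (4*8)^3 mod 53 = 29
j = 29 * 13^(-1) mod 53 = 43

j = 43 (mod 53)


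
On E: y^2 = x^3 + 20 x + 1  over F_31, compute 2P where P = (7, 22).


k = 2 = 10_2 (binary, LSB first: 01)
Double-and-add from P = (7, 22):
  bit 0 = 0: acc unchanged = O
  bit 1 = 1: acc = O + (14, 24) = (14, 24)

2P = (14, 24)


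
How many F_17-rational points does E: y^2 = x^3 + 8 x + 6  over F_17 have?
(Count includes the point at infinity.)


For each x in F_17, count y with y^2 = x^3 + 8 x + 6 mod 17:
  x = 1: RHS = 15, y in [7, 10]  -> 2 point(s)
  x = 2: RHS = 13, y in [8, 9]  -> 2 point(s)
  x = 4: RHS = 0, y in [0]  -> 1 point(s)
  x = 5: RHS = 1, y in [1, 16]  -> 2 point(s)
  x = 6: RHS = 15, y in [7, 10]  -> 2 point(s)
  x = 8: RHS = 4, y in [2, 15]  -> 2 point(s)
  x = 9: RHS = 8, y in [5, 12]  -> 2 point(s)
  x = 10: RHS = 15, y in [7, 10]  -> 2 point(s)
  x = 15: RHS = 16, y in [4, 13]  -> 2 point(s)
Affine points: 17. Add the point at infinity: total = 18.

#E(F_17) = 18


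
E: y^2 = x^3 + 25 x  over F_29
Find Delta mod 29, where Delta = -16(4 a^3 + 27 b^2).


4 a^3 + 27 b^2 = 4*25^3 + 27*0^2 = 62500 + 0 = 62500
Delta = -16 * (62500) = -1000000
Delta mod 29 = 7

Delta = 7 (mod 29)


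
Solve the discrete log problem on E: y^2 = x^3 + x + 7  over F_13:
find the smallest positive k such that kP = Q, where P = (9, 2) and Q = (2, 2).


Enumerate multiples of P until we hit Q = (2, 2):
  1P = (9, 2)
  2P = (11, 6)
  3P = (10, 9)
  4P = (4, 7)
  5P = (1, 3)
  6P = (2, 2)
Match found at i = 6.

k = 6


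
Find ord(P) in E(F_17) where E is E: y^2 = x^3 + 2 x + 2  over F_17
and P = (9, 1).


Compute successive multiples of P until we hit O:
  1P = (9, 1)
  2P = (7, 6)
  3P = (3, 1)
  4P = (5, 16)
  5P = (16, 4)
  6P = (13, 7)
  7P = (10, 6)
  8P = (6, 14)
  ... (continuing to 19P)
  19P = O

ord(P) = 19


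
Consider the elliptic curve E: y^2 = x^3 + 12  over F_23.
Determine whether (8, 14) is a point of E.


Check whether y^2 = x^3 + 0 x + 12 (mod 23) for (x, y) = (8, 14).
LHS: y^2 = 14^2 mod 23 = 12
RHS: x^3 + 0 x + 12 = 8^3 + 0*8 + 12 mod 23 = 18
LHS != RHS

No, not on the curve


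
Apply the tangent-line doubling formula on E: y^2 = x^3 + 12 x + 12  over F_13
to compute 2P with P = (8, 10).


Doubling: s = (3 x1^2 + a) / (2 y1)
s = (3*8^2 + 12) / (2*10) mod 13 = 5
x3 = s^2 - 2 x1 mod 13 = 5^2 - 2*8 = 9
y3 = s (x1 - x3) - y1 mod 13 = 5 * (8 - 9) - 10 = 11

2P = (9, 11)


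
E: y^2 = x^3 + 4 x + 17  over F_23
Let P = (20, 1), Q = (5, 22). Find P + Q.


P != Q, so use the chord formula.
s = (y2 - y1) / (x2 - x1) = (21) / (8) mod 23 = 17
x3 = s^2 - x1 - x2 mod 23 = 17^2 - 20 - 5 = 11
y3 = s (x1 - x3) - y1 mod 23 = 17 * (20 - 11) - 1 = 14

P + Q = (11, 14)


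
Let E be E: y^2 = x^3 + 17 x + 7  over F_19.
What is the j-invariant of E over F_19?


Delta = -16(4 a^3 + 27 b^2) mod 19 = 16
-1728 * (4 a)^3 = -1728 * (4*17)^3 mod 19 = 1
j = 1 * 16^(-1) mod 19 = 6

j = 6 (mod 19)


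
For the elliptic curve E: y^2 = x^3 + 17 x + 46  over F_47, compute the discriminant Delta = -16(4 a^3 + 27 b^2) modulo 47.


4 a^3 + 27 b^2 = 4*17^3 + 27*46^2 = 19652 + 57132 = 76784
Delta = -16 * (76784) = -1228544
Delta mod 47 = 36

Delta = 36 (mod 47)


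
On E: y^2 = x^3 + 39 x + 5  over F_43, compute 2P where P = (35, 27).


Doubling: s = (3 x1^2 + a) / (2 y1)
s = (3*35^2 + 39) / (2*27) mod 43 = 21
x3 = s^2 - 2 x1 mod 43 = 21^2 - 2*35 = 27
y3 = s (x1 - x3) - y1 mod 43 = 21 * (35 - 27) - 27 = 12

2P = (27, 12)


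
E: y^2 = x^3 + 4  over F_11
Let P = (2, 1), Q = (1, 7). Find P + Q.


P != Q, so use the chord formula.
s = (y2 - y1) / (x2 - x1) = (6) / (10) mod 11 = 5
x3 = s^2 - x1 - x2 mod 11 = 5^2 - 2 - 1 = 0
y3 = s (x1 - x3) - y1 mod 11 = 5 * (2 - 0) - 1 = 9

P + Q = (0, 9)


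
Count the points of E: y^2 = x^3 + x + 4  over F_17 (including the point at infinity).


For each x in F_17, count y with y^2 = x^3 + 1 x + 4 mod 17:
  x = 0: RHS = 4, y in [2, 15]  -> 2 point(s)
  x = 3: RHS = 0, y in [0]  -> 1 point(s)
  x = 4: RHS = 4, y in [2, 15]  -> 2 point(s)
  x = 5: RHS = 15, y in [7, 10]  -> 2 point(s)
  x = 13: RHS = 4, y in [2, 15]  -> 2 point(s)
  x = 14: RHS = 8, y in [5, 12]  -> 2 point(s)
  x = 16: RHS = 2, y in [6, 11]  -> 2 point(s)
Affine points: 13. Add the point at infinity: total = 14.

#E(F_17) = 14


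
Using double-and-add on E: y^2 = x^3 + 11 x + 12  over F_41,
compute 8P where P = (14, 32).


k = 8 = 1000_2 (binary, LSB first: 0001)
Double-and-add from P = (14, 32):
  bit 0 = 0: acc unchanged = O
  bit 1 = 0: acc unchanged = O
  bit 2 = 0: acc unchanged = O
  bit 3 = 1: acc = O + (9, 26) = (9, 26)

8P = (9, 26)


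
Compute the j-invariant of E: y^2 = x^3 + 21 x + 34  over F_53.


Delta = -16(4 a^3 + 27 b^2) mod 53 = 22
-1728 * (4 a)^3 = -1728 * (4*21)^3 mod 53 = 52
j = 52 * 22^(-1) mod 53 = 12

j = 12 (mod 53)


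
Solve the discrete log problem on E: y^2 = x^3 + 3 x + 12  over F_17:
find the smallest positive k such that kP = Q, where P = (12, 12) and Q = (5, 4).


Enumerate multiples of P until we hit Q = (5, 4):
  1P = (12, 12)
  2P = (11, 4)
  3P = (7, 11)
  4P = (13, 15)
  5P = (1, 4)
  6P = (2, 3)
  7P = (5, 13)
  8P = (8, 2)
  9P = (16, 12)
  10P = (6, 5)
  11P = (15, 10)
  12P = (15, 7)
  13P = (6, 12)
  14P = (16, 5)
  15P = (8, 15)
  16P = (5, 4)
Match found at i = 16.

k = 16


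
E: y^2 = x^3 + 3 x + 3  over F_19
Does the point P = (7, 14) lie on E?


Check whether y^2 = x^3 + 3 x + 3 (mod 19) for (x, y) = (7, 14).
LHS: y^2 = 14^2 mod 19 = 6
RHS: x^3 + 3 x + 3 = 7^3 + 3*7 + 3 mod 19 = 6
LHS = RHS

Yes, on the curve


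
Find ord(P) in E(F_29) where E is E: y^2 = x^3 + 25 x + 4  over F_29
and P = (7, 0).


Compute successive multiples of P until we hit O:
  1P = (7, 0)
  2P = O

ord(P) = 2


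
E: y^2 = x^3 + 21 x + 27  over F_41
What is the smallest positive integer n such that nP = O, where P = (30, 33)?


Compute successive multiples of P until we hit O:
  1P = (30, 33)
  2P = (24, 28)
  3P = (23, 7)
  4P = (11, 20)
  5P = (25, 33)
  6P = (27, 8)
  7P = (17, 7)
  8P = (39, 31)
  ... (continuing to 46P)
  46P = O

ord(P) = 46


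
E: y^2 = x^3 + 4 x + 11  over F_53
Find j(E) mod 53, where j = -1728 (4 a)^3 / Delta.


Delta = -16(4 a^3 + 27 b^2) mod 53 = 24
-1728 * (4 a)^3 = -1728 * (4*4)^3 mod 53 = 50
j = 50 * 24^(-1) mod 53 = 33

j = 33 (mod 53)


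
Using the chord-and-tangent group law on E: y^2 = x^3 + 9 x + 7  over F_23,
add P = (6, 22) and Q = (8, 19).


P != Q, so use the chord formula.
s = (y2 - y1) / (x2 - x1) = (20) / (2) mod 23 = 10
x3 = s^2 - x1 - x2 mod 23 = 10^2 - 6 - 8 = 17
y3 = s (x1 - x3) - y1 mod 23 = 10 * (6 - 17) - 22 = 6

P + Q = (17, 6)


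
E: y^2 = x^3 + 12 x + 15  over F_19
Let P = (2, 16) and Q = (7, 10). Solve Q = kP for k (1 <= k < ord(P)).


Enumerate multiples of P until we hit Q = (7, 10):
  1P = (2, 16)
  2P = (12, 5)
  3P = (14, 1)
  4P = (1, 16)
  5P = (16, 3)
  6P = (7, 9)
  7P = (15, 6)
  8P = (9, 4)
  9P = (9, 15)
  10P = (15, 13)
  11P = (7, 10)
Match found at i = 11.

k = 11


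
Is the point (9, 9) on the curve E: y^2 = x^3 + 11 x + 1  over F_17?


Check whether y^2 = x^3 + 11 x + 1 (mod 17) for (x, y) = (9, 9).
LHS: y^2 = 9^2 mod 17 = 13
RHS: x^3 + 11 x + 1 = 9^3 + 11*9 + 1 mod 17 = 13
LHS = RHS

Yes, on the curve


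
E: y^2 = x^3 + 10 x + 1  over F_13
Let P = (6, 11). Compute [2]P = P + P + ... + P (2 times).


k = 2 = 10_2 (binary, LSB first: 01)
Double-and-add from P = (6, 11):
  bit 0 = 0: acc unchanged = O
  bit 1 = 1: acc = O + (10, 3) = (10, 3)

2P = (10, 3)


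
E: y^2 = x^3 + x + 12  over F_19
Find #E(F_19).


For each x in F_19, count y with y^2 = x^3 + 1 x + 12 mod 19:
  x = 3: RHS = 4, y in [2, 17]  -> 2 point(s)
  x = 4: RHS = 4, y in [2, 17]  -> 2 point(s)
  x = 5: RHS = 9, y in [3, 16]  -> 2 point(s)
  x = 6: RHS = 6, y in [5, 14]  -> 2 point(s)
  x = 7: RHS = 1, y in [1, 18]  -> 2 point(s)
  x = 8: RHS = 0, y in [0]  -> 1 point(s)
  x = 9: RHS = 9, y in [3, 16]  -> 2 point(s)
  x = 11: RHS = 5, y in [9, 10]  -> 2 point(s)
  x = 12: RHS = 4, y in [2, 17]  -> 2 point(s)
  x = 15: RHS = 1, y in [1, 18]  -> 2 point(s)
  x = 16: RHS = 1, y in [1, 18]  -> 2 point(s)
Affine points: 21. Add the point at infinity: total = 22.

#E(F_19) = 22


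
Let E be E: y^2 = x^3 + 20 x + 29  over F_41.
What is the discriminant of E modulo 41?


4 a^3 + 27 b^2 = 4*20^3 + 27*29^2 = 32000 + 22707 = 54707
Delta = -16 * (54707) = -875312
Delta mod 41 = 38

Delta = 38 (mod 41)


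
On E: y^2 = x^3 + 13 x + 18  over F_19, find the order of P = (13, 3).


Compute successive multiples of P until we hit O:
  1P = (13, 3)
  2P = (16, 3)
  3P = (9, 16)
  4P = (4, 1)
  5P = (18, 17)
  6P = (8, 11)
  7P = (15, 4)
  8P = (15, 15)
  ... (continuing to 15P)
  15P = O

ord(P) = 15


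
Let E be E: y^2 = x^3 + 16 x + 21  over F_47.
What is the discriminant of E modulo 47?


4 a^3 + 27 b^2 = 4*16^3 + 27*21^2 = 16384 + 11907 = 28291
Delta = -16 * (28291) = -452656
Delta mod 47 = 1

Delta = 1 (mod 47)


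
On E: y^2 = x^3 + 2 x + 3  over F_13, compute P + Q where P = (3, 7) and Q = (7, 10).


P != Q, so use the chord formula.
s = (y2 - y1) / (x2 - x1) = (3) / (4) mod 13 = 4
x3 = s^2 - x1 - x2 mod 13 = 4^2 - 3 - 7 = 6
y3 = s (x1 - x3) - y1 mod 13 = 4 * (3 - 6) - 7 = 7

P + Q = (6, 7)


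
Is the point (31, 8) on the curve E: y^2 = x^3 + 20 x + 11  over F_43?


Check whether y^2 = x^3 + 20 x + 11 (mod 43) for (x, y) = (31, 8).
LHS: y^2 = 8^2 mod 43 = 21
RHS: x^3 + 20 x + 11 = 31^3 + 20*31 + 11 mod 43 = 21
LHS = RHS

Yes, on the curve


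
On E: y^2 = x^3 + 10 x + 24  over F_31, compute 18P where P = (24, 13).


k = 18 = 10010_2 (binary, LSB first: 01001)
Double-and-add from P = (24, 13):
  bit 0 = 0: acc unchanged = O
  bit 1 = 1: acc = O + (3, 22) = (3, 22)
  bit 2 = 0: acc unchanged = (3, 22)
  bit 3 = 0: acc unchanged = (3, 22)
  bit 4 = 1: acc = (3, 22) + (14, 26) = (19, 6)

18P = (19, 6)


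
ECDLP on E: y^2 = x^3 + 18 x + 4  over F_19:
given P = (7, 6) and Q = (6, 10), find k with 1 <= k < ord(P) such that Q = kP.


Enumerate multiples of P until we hit Q = (6, 10):
  1P = (7, 6)
  2P = (10, 5)
  3P = (0, 17)
  4P = (4, 11)
  5P = (15, 1)
  6P = (6, 10)
Match found at i = 6.

k = 6


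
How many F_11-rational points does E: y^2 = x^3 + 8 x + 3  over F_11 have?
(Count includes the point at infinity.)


For each x in F_11, count y with y^2 = x^3 + 8 x + 3 mod 11:
  x = 0: RHS = 3, y in [5, 6]  -> 2 point(s)
  x = 1: RHS = 1, y in [1, 10]  -> 2 point(s)
  x = 2: RHS = 5, y in [4, 7]  -> 2 point(s)
  x = 4: RHS = 0, y in [0]  -> 1 point(s)
  x = 5: RHS = 3, y in [5, 6]  -> 2 point(s)
  x = 6: RHS = 3, y in [5, 6]  -> 2 point(s)
  x = 9: RHS = 1, y in [1, 10]  -> 2 point(s)
  x = 10: RHS = 5, y in [4, 7]  -> 2 point(s)
Affine points: 15. Add the point at infinity: total = 16.

#E(F_11) = 16


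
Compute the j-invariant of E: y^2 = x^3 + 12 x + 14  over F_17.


Delta = -16(4 a^3 + 27 b^2) mod 17 = 15
-1728 * (4 a)^3 = -1728 * (4*12)^3 mod 17 = 8
j = 8 * 15^(-1) mod 17 = 13

j = 13 (mod 17)


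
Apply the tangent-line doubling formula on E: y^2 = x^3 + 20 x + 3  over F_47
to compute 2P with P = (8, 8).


Doubling: s = (3 x1^2 + a) / (2 y1)
s = (3*8^2 + 20) / (2*8) mod 47 = 25
x3 = s^2 - 2 x1 mod 47 = 25^2 - 2*8 = 45
y3 = s (x1 - x3) - y1 mod 47 = 25 * (8 - 45) - 8 = 7

2P = (45, 7)


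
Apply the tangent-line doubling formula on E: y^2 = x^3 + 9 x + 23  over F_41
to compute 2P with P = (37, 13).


Doubling: s = (3 x1^2 + a) / (2 y1)
s = (3*37^2 + 9) / (2*13) mod 41 = 29
x3 = s^2 - 2 x1 mod 41 = 29^2 - 2*37 = 29
y3 = s (x1 - x3) - y1 mod 41 = 29 * (37 - 29) - 13 = 14

2P = (29, 14)


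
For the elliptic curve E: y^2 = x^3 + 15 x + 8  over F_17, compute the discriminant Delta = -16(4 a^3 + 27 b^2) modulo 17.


4 a^3 + 27 b^2 = 4*15^3 + 27*8^2 = 13500 + 1728 = 15228
Delta = -16 * (15228) = -243648
Delta mod 17 = 13

Delta = 13 (mod 17)


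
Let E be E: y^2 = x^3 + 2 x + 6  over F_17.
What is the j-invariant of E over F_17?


Delta = -16(4 a^3 + 27 b^2) mod 17 = 1
-1728 * (4 a)^3 = -1728 * (4*2)^3 mod 17 = 12
j = 12 * 1^(-1) mod 17 = 12

j = 12 (mod 17)


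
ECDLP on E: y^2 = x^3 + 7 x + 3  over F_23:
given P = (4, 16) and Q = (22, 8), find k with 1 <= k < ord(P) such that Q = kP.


Enumerate multiples of P until we hit Q = (22, 8):
  1P = (4, 16)
  2P = (16, 18)
  3P = (19, 16)
  4P = (0, 7)
  5P = (14, 19)
  6P = (9, 17)
  7P = (22, 8)
Match found at i = 7.

k = 7


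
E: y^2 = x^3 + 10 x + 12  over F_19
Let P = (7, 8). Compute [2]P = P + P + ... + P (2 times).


k = 2 = 10_2 (binary, LSB first: 01)
Double-and-add from P = (7, 8):
  bit 0 = 0: acc unchanged = O
  bit 1 = 1: acc = O + (12, 13) = (12, 13)

2P = (12, 13)


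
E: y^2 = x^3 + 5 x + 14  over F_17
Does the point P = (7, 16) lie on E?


Check whether y^2 = x^3 + 5 x + 14 (mod 17) for (x, y) = (7, 16).
LHS: y^2 = 16^2 mod 17 = 1
RHS: x^3 + 5 x + 14 = 7^3 + 5*7 + 14 mod 17 = 1
LHS = RHS

Yes, on the curve


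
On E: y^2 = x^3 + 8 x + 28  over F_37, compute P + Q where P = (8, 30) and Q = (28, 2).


P != Q, so use the chord formula.
s = (y2 - y1) / (x2 - x1) = (9) / (20) mod 37 = 6
x3 = s^2 - x1 - x2 mod 37 = 6^2 - 8 - 28 = 0
y3 = s (x1 - x3) - y1 mod 37 = 6 * (8 - 0) - 30 = 18

P + Q = (0, 18)


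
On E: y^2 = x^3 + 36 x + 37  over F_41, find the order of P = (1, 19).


Compute successive multiples of P until we hit O:
  1P = (1, 19)
  2P = (3, 7)
  3P = (32, 3)
  4P = (4, 9)
  5P = (38, 36)
  6P = (38, 5)
  7P = (4, 32)
  8P = (32, 38)
  ... (continuing to 11P)
  11P = O

ord(P) = 11


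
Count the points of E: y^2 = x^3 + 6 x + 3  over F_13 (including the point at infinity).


For each x in F_13, count y with y^2 = x^3 + 6 x + 3 mod 13:
  x = 0: RHS = 3, y in [4, 9]  -> 2 point(s)
  x = 1: RHS = 10, y in [6, 7]  -> 2 point(s)
  x = 2: RHS = 10, y in [6, 7]  -> 2 point(s)
  x = 3: RHS = 9, y in [3, 10]  -> 2 point(s)
  x = 4: RHS = 0, y in [0]  -> 1 point(s)
  x = 8: RHS = 4, y in [2, 11]  -> 2 point(s)
  x = 10: RHS = 10, y in [6, 7]  -> 2 point(s)
  x = 11: RHS = 9, y in [3, 10]  -> 2 point(s)
  x = 12: RHS = 9, y in [3, 10]  -> 2 point(s)
Affine points: 17. Add the point at infinity: total = 18.

#E(F_13) = 18


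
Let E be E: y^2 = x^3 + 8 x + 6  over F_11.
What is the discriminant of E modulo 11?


4 a^3 + 27 b^2 = 4*8^3 + 27*6^2 = 2048 + 972 = 3020
Delta = -16 * (3020) = -48320
Delta mod 11 = 3

Delta = 3 (mod 11)


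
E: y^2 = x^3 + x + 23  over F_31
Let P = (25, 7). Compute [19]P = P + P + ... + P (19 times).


k = 19 = 10011_2 (binary, LSB first: 11001)
Double-and-add from P = (25, 7):
  bit 0 = 1: acc = O + (25, 7) = (25, 7)
  bit 1 = 1: acc = (25, 7) + (19, 22) = (1, 26)
  bit 2 = 0: acc unchanged = (1, 26)
  bit 3 = 0: acc unchanged = (1, 26)
  bit 4 = 1: acc = (1, 26) + (20, 18) = (7, 1)

19P = (7, 1)


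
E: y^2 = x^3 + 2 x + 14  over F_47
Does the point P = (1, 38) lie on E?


Check whether y^2 = x^3 + 2 x + 14 (mod 47) for (x, y) = (1, 38).
LHS: y^2 = 38^2 mod 47 = 34
RHS: x^3 + 2 x + 14 = 1^3 + 2*1 + 14 mod 47 = 17
LHS != RHS

No, not on the curve


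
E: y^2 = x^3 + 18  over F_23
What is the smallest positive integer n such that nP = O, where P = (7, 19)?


Compute successive multiples of P until we hit O:
  1P = (7, 19)
  2P = (2, 7)
  3P = (17, 3)
  4P = (8, 1)
  5P = (10, 12)
  6P = (14, 5)
  7P = (6, 2)
  8P = (0, 8)
  ... (continuing to 24P)
  24P = O

ord(P) = 24


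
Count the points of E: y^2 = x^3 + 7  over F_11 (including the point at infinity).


For each x in F_11, count y with y^2 = x^3 + 0 x + 7 mod 11:
  x = 2: RHS = 4, y in [2, 9]  -> 2 point(s)
  x = 3: RHS = 1, y in [1, 10]  -> 2 point(s)
  x = 4: RHS = 5, y in [4, 7]  -> 2 point(s)
  x = 5: RHS = 0, y in [0]  -> 1 point(s)
  x = 6: RHS = 3, y in [5, 6]  -> 2 point(s)
  x = 7: RHS = 9, y in [3, 8]  -> 2 point(s)
Affine points: 11. Add the point at infinity: total = 12.

#E(F_11) = 12


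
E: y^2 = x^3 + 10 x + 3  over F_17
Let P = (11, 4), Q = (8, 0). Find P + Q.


P != Q, so use the chord formula.
s = (y2 - y1) / (x2 - x1) = (13) / (14) mod 17 = 7
x3 = s^2 - x1 - x2 mod 17 = 7^2 - 11 - 8 = 13
y3 = s (x1 - x3) - y1 mod 17 = 7 * (11 - 13) - 4 = 16

P + Q = (13, 16)


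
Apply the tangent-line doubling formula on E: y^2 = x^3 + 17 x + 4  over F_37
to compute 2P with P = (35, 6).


Doubling: s = (3 x1^2 + a) / (2 y1)
s = (3*35^2 + 17) / (2*6) mod 37 = 24
x3 = s^2 - 2 x1 mod 37 = 24^2 - 2*35 = 25
y3 = s (x1 - x3) - y1 mod 37 = 24 * (35 - 25) - 6 = 12

2P = (25, 12)


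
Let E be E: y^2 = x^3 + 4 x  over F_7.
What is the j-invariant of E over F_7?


Delta = -16(4 a^3 + 27 b^2) mod 7 = 6
-1728 * (4 a)^3 = -1728 * (4*4)^3 mod 7 = 1
j = 1 * 6^(-1) mod 7 = 6

j = 6 (mod 7)


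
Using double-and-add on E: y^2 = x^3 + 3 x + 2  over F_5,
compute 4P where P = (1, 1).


k = 4 = 100_2 (binary, LSB first: 001)
Double-and-add from P = (1, 1):
  bit 0 = 0: acc unchanged = O
  bit 1 = 0: acc unchanged = O
  bit 2 = 1: acc = O + (1, 4) = (1, 4)

4P = (1, 4)


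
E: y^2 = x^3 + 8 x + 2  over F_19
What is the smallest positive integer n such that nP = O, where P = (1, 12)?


Compute successive multiples of P until we hit O:
  1P = (1, 12)
  2P = (15, 18)
  3P = (9, 9)
  4P = (13, 2)
  5P = (2, 11)
  6P = (17, 4)
  7P = (6, 0)
  8P = (17, 15)
  ... (continuing to 14P)
  14P = O

ord(P) = 14


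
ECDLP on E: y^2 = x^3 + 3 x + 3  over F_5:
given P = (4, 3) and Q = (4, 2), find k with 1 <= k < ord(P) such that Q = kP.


Enumerate multiples of P until we hit Q = (4, 2):
  1P = (4, 3)
  2P = (3, 3)
  3P = (3, 2)
  4P = (4, 2)
Match found at i = 4.

k = 4


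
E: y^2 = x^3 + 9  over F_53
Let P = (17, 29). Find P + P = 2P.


Doubling: s = (3 x1^2 + a) / (2 y1)
s = (3*17^2 + 0) / (2*29) mod 53 = 25
x3 = s^2 - 2 x1 mod 53 = 25^2 - 2*17 = 8
y3 = s (x1 - x3) - y1 mod 53 = 25 * (17 - 8) - 29 = 37

2P = (8, 37)


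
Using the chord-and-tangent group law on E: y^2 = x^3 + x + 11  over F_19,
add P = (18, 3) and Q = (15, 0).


P != Q, so use the chord formula.
s = (y2 - y1) / (x2 - x1) = (16) / (16) mod 19 = 1
x3 = s^2 - x1 - x2 mod 19 = 1^2 - 18 - 15 = 6
y3 = s (x1 - x3) - y1 mod 19 = 1 * (18 - 6) - 3 = 9

P + Q = (6, 9)


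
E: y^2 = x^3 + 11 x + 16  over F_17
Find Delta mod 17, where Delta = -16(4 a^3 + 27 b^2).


4 a^3 + 27 b^2 = 4*11^3 + 27*16^2 = 5324 + 6912 = 12236
Delta = -16 * (12236) = -195776
Delta mod 17 = 13

Delta = 13 (mod 17)


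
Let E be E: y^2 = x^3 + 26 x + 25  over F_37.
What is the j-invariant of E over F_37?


Delta = -16(4 a^3 + 27 b^2) mod 37 = 36
-1728 * (4 a)^3 = -1728 * (4*26)^3 mod 37 = 1
j = 1 * 36^(-1) mod 37 = 36

j = 36 (mod 37)


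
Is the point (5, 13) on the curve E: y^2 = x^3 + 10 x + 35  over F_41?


Check whether y^2 = x^3 + 10 x + 35 (mod 41) for (x, y) = (5, 13).
LHS: y^2 = 13^2 mod 41 = 5
RHS: x^3 + 10 x + 35 = 5^3 + 10*5 + 35 mod 41 = 5
LHS = RHS

Yes, on the curve


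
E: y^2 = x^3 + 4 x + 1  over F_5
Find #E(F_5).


For each x in F_5, count y with y^2 = x^3 + 4 x + 1 mod 5:
  x = 0: RHS = 1, y in [1, 4]  -> 2 point(s)
  x = 1: RHS = 1, y in [1, 4]  -> 2 point(s)
  x = 3: RHS = 0, y in [0]  -> 1 point(s)
  x = 4: RHS = 1, y in [1, 4]  -> 2 point(s)
Affine points: 7. Add the point at infinity: total = 8.

#E(F_5) = 8


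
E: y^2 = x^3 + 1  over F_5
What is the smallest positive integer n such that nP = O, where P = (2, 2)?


Compute successive multiples of P until we hit O:
  1P = (2, 2)
  2P = (0, 4)
  3P = (4, 0)
  4P = (0, 1)
  5P = (2, 3)
  6P = O

ord(P) = 6


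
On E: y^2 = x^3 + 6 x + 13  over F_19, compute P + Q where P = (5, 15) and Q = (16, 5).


P != Q, so use the chord formula.
s = (y2 - y1) / (x2 - x1) = (9) / (11) mod 19 = 6
x3 = s^2 - x1 - x2 mod 19 = 6^2 - 5 - 16 = 15
y3 = s (x1 - x3) - y1 mod 19 = 6 * (5 - 15) - 15 = 1

P + Q = (15, 1)


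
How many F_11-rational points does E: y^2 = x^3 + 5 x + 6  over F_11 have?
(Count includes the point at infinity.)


For each x in F_11, count y with y^2 = x^3 + 5 x + 6 mod 11:
  x = 1: RHS = 1, y in [1, 10]  -> 2 point(s)
  x = 3: RHS = 4, y in [2, 9]  -> 2 point(s)
  x = 10: RHS = 0, y in [0]  -> 1 point(s)
Affine points: 5. Add the point at infinity: total = 6.

#E(F_11) = 6


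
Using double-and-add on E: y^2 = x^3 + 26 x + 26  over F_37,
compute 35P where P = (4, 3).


k = 35 = 100011_2 (binary, LSB first: 110001)
Double-and-add from P = (4, 3):
  bit 0 = 1: acc = O + (4, 3) = (4, 3)
  bit 1 = 1: acc = (4, 3) + (29, 34) = (32, 20)
  bit 2 = 0: acc unchanged = (32, 20)
  bit 3 = 0: acc unchanged = (32, 20)
  bit 4 = 0: acc unchanged = (32, 20)
  bit 5 = 1: acc = (32, 20) + (35, 15) = (18, 6)

35P = (18, 6)


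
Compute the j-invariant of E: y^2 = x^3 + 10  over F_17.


Delta = -16(4 a^3 + 27 b^2) mod 17 = 14
-1728 * (4 a)^3 = -1728 * (4*0)^3 mod 17 = 0
j = 0 * 14^(-1) mod 17 = 0

j = 0 (mod 17)


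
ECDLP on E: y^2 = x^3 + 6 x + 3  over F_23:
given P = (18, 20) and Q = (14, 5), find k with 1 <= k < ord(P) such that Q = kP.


Enumerate multiples of P until we hit Q = (14, 5):
  1P = (18, 20)
  2P = (14, 18)
  3P = (20, 2)
  4P = (20, 21)
  5P = (14, 5)
Match found at i = 5.

k = 5


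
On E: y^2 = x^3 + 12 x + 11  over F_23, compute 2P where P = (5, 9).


Doubling: s = (3 x1^2 + a) / (2 y1)
s = (3*5^2 + 12) / (2*9) mod 23 = 1
x3 = s^2 - 2 x1 mod 23 = 1^2 - 2*5 = 14
y3 = s (x1 - x3) - y1 mod 23 = 1 * (5 - 14) - 9 = 5

2P = (14, 5)


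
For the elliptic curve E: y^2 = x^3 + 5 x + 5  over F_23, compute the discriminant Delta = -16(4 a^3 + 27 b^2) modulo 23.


4 a^3 + 27 b^2 = 4*5^3 + 27*5^2 = 500 + 675 = 1175
Delta = -16 * (1175) = -18800
Delta mod 23 = 14

Delta = 14 (mod 23)


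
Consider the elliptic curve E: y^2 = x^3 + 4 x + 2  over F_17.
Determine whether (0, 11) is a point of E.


Check whether y^2 = x^3 + 4 x + 2 (mod 17) for (x, y) = (0, 11).
LHS: y^2 = 11^2 mod 17 = 2
RHS: x^3 + 4 x + 2 = 0^3 + 4*0 + 2 mod 17 = 2
LHS = RHS

Yes, on the curve


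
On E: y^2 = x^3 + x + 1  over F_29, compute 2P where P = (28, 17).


Doubling: s = (3 x1^2 + a) / (2 y1)
s = (3*28^2 + 1) / (2*17) mod 29 = 24
x3 = s^2 - 2 x1 mod 29 = 24^2 - 2*28 = 27
y3 = s (x1 - x3) - y1 mod 29 = 24 * (28 - 27) - 17 = 7

2P = (27, 7)


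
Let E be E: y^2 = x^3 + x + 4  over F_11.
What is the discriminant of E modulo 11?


4 a^3 + 27 b^2 = 4*1^3 + 27*4^2 = 4 + 432 = 436
Delta = -16 * (436) = -6976
Delta mod 11 = 9

Delta = 9 (mod 11)


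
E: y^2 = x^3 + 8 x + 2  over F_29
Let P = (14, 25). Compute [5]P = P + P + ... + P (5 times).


k = 5 = 101_2 (binary, LSB first: 101)
Double-and-add from P = (14, 25):
  bit 0 = 1: acc = O + (14, 25) = (14, 25)
  bit 1 = 0: acc unchanged = (14, 25)
  bit 2 = 1: acc = (14, 25) + (6, 18) = (22, 26)

5P = (22, 26)


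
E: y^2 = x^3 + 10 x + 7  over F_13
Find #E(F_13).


For each x in F_13, count y with y^2 = x^3 + 10 x + 7 mod 13:
  x = 2: RHS = 9, y in [3, 10]  -> 2 point(s)
  x = 3: RHS = 12, y in [5, 8]  -> 2 point(s)
  x = 5: RHS = 0, y in [0]  -> 1 point(s)
  x = 6: RHS = 10, y in [6, 7]  -> 2 point(s)
  x = 7: RHS = 4, y in [2, 11]  -> 2 point(s)
  x = 8: RHS = 1, y in [1, 12]  -> 2 point(s)
  x = 12: RHS = 9, y in [3, 10]  -> 2 point(s)
Affine points: 13. Add the point at infinity: total = 14.

#E(F_13) = 14


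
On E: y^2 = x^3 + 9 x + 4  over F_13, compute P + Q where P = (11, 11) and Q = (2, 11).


P != Q, so use the chord formula.
s = (y2 - y1) / (x2 - x1) = (0) / (4) mod 13 = 0
x3 = s^2 - x1 - x2 mod 13 = 0^2 - 11 - 2 = 0
y3 = s (x1 - x3) - y1 mod 13 = 0 * (11 - 0) - 11 = 2

P + Q = (0, 2)


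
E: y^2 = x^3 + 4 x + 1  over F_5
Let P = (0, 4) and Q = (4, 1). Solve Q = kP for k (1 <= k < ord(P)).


Enumerate multiples of P until we hit Q = (4, 1):
  1P = (0, 4)
  2P = (4, 4)
  3P = (1, 1)
  4P = (3, 0)
  5P = (1, 4)
  6P = (4, 1)
Match found at i = 6.

k = 6


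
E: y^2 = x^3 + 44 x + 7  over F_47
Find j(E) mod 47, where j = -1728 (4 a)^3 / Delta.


Delta = -16(4 a^3 + 27 b^2) mod 47 = 18
-1728 * (4 a)^3 = -1728 * (4*44)^3 mod 47 = 27
j = 27 * 18^(-1) mod 47 = 25

j = 25 (mod 47)


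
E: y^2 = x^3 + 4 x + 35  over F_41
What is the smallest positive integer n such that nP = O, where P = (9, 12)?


Compute successive multiples of P until we hit O:
  1P = (9, 12)
  2P = (3, 19)
  3P = (11, 4)
  4P = (37, 18)
  5P = (35, 0)
  6P = (37, 23)
  7P = (11, 37)
  8P = (3, 22)
  ... (continuing to 10P)
  10P = O

ord(P) = 10


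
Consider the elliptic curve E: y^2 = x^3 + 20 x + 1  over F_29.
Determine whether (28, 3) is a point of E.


Check whether y^2 = x^3 + 20 x + 1 (mod 29) for (x, y) = (28, 3).
LHS: y^2 = 3^2 mod 29 = 9
RHS: x^3 + 20 x + 1 = 28^3 + 20*28 + 1 mod 29 = 9
LHS = RHS

Yes, on the curve


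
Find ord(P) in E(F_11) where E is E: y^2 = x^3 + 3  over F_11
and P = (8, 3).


Compute successive multiples of P until we hit O:
  1P = (8, 3)
  2P = (7, 7)
  3P = (1, 2)
  4P = (0, 6)
  5P = (4, 1)
  6P = (2, 0)
  7P = (4, 10)
  8P = (0, 5)
  ... (continuing to 12P)
  12P = O

ord(P) = 12


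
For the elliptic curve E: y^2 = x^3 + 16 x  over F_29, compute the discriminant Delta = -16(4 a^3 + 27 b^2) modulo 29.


4 a^3 + 27 b^2 = 4*16^3 + 27*0^2 = 16384 + 0 = 16384
Delta = -16 * (16384) = -262144
Delta mod 29 = 16

Delta = 16 (mod 29)


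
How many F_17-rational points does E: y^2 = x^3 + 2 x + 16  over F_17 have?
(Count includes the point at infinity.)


For each x in F_17, count y with y^2 = x^3 + 2 x + 16 mod 17:
  x = 0: RHS = 16, y in [4, 13]  -> 2 point(s)
  x = 1: RHS = 2, y in [6, 11]  -> 2 point(s)
  x = 3: RHS = 15, y in [7, 10]  -> 2 point(s)
  x = 5: RHS = 15, y in [7, 10]  -> 2 point(s)
  x = 7: RHS = 16, y in [4, 13]  -> 2 point(s)
  x = 8: RHS = 0, y in [0]  -> 1 point(s)
  x = 9: RHS = 15, y in [7, 10]  -> 2 point(s)
  x = 10: RHS = 16, y in [4, 13]  -> 2 point(s)
  x = 11: RHS = 9, y in [3, 14]  -> 2 point(s)
  x = 12: RHS = 0, y in [0]  -> 1 point(s)
  x = 14: RHS = 0, y in [0]  -> 1 point(s)
  x = 15: RHS = 4, y in [2, 15]  -> 2 point(s)
  x = 16: RHS = 13, y in [8, 9]  -> 2 point(s)
Affine points: 23. Add the point at infinity: total = 24.

#E(F_17) = 24
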